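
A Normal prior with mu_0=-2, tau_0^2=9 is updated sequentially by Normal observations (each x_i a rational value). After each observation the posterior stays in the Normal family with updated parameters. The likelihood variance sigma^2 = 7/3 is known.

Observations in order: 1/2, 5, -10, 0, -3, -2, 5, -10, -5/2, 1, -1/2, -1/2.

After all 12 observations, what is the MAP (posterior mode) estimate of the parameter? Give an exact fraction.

-473/331

obs 1: x=1/2 → posterior Normal(-1/68, 63/34)
obs 2: x=5 → posterior Normal(269/122, 63/61)
obs 3: x=-10 → posterior Normal(-271/176, 63/88)
obs 4: x=0 → posterior Normal(-271/230, 63/115)
obs 5: x=-3 → posterior Normal(-433/284, 63/142)
obs 6: x=-2 → posterior Normal(-541/338, 63/169)
obs 7: x=5 → posterior Normal(-271/392, 9/28)
obs 8: x=-10 → posterior Normal(-811/446, 63/223)
obs 9: x=-5/2 → posterior Normal(-473/250, 63/250)
obs 10: x=1 → posterior Normal(-446/277, 63/277)
obs 11: x=-1/2 → posterior Normal(-919/608, 63/304)
obs 12: x=-1/2 → posterior Normal(-473/331, 63/331)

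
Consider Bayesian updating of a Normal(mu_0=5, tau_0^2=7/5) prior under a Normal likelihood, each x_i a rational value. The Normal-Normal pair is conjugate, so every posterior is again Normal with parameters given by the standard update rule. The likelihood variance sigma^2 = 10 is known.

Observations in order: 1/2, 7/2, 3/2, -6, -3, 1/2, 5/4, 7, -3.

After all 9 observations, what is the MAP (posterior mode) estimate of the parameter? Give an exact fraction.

obs 1: x=1/2 → posterior Normal(169/38, 70/57)
obs 2: x=7/2 → posterior Normal(139/32, 35/32)
obs 3: x=3/2 → posterior Normal(577/142, 70/71)
obs 4: x=-6 → posterior Normal(493/156, 35/39)
obs 5: x=-3 → posterior Normal(451/170, 14/17)
obs 6: x=1/2 → posterior Normal(229/92, 35/46)
obs 7: x=5/4 → posterior Normal(317/132, 70/99)
obs 8: x=7 → posterior Normal(1147/424, 35/53)
obs 9: x=-3 → posterior Normal(1063/452, 70/113)

1063/452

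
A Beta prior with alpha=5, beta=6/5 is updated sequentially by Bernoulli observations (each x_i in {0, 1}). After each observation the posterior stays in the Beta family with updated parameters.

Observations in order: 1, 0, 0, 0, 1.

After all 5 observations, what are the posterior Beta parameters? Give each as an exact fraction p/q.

obs 1: x=1 → posterior Beta(6, 6/5)
obs 2: x=0 → posterior Beta(6, 11/5)
obs 3: x=0 → posterior Beta(6, 16/5)
obs 4: x=0 → posterior Beta(6, 21/5)
obs 5: x=1 → posterior Beta(7, 21/5)

alpha=7, beta=21/5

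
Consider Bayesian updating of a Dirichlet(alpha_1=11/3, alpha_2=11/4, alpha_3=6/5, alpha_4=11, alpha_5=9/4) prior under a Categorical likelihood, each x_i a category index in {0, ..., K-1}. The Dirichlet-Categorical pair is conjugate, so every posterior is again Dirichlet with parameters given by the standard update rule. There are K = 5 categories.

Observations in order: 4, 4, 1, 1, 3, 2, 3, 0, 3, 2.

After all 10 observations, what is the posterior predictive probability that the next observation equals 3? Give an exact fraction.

obs 1: x=4 → posterior Dirichlet(11/3, 11/4, 6/5, 11, 13/4)
obs 2: x=4 → posterior Dirichlet(11/3, 11/4, 6/5, 11, 17/4)
obs 3: x=1 → posterior Dirichlet(11/3, 15/4, 6/5, 11, 17/4)
obs 4: x=1 → posterior Dirichlet(11/3, 19/4, 6/5, 11, 17/4)
obs 5: x=3 → posterior Dirichlet(11/3, 19/4, 6/5, 12, 17/4)
obs 6: x=2 → posterior Dirichlet(11/3, 19/4, 11/5, 12, 17/4)
obs 7: x=3 → posterior Dirichlet(11/3, 19/4, 11/5, 13, 17/4)
obs 8: x=0 → posterior Dirichlet(14/3, 19/4, 11/5, 13, 17/4)
obs 9: x=3 → posterior Dirichlet(14/3, 19/4, 11/5, 14, 17/4)
obs 10: x=2 → posterior Dirichlet(14/3, 19/4, 16/5, 14, 17/4)

210/463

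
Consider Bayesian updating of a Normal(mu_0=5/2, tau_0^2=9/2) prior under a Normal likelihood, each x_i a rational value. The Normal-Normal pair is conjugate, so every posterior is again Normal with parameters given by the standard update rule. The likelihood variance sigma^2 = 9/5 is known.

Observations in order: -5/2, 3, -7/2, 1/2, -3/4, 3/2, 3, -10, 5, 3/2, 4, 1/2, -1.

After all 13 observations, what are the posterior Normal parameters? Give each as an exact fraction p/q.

mu_0=45/268, tau_0^2=9/67

obs 1: x=-5/2 → posterior Normal(-15/14, 9/7)
obs 2: x=3 → posterior Normal(5/8, 3/4)
obs 3: x=-7/2 → posterior Normal(-10/17, 9/17)
obs 4: x=1/2 → posterior Normal(-15/44, 9/22)
obs 5: x=-3/4 → posterior Normal(-5/12, 1/3)
obs 6: x=3/2 → posterior Normal(-15/128, 9/32)
obs 7: x=3 → posterior Normal(45/148, 9/37)
obs 8: x=-10 → posterior Normal(-155/168, 3/14)
obs 9: x=5 → posterior Normal(-55/188, 9/47)
obs 10: x=3/2 → posterior Normal(-25/208, 9/52)
obs 11: x=4 → posterior Normal(55/228, 3/19)
obs 12: x=1/2 → posterior Normal(65/248, 9/62)
obs 13: x=-1 → posterior Normal(45/268, 9/67)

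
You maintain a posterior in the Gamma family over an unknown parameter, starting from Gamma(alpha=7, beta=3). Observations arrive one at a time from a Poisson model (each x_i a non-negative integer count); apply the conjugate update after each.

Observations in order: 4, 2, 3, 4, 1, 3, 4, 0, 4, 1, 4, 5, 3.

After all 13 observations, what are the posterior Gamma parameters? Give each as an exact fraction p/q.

obs 1: x=4 → posterior Gamma(11, 4)
obs 2: x=2 → posterior Gamma(13, 5)
obs 3: x=3 → posterior Gamma(16, 6)
obs 4: x=4 → posterior Gamma(20, 7)
obs 5: x=1 → posterior Gamma(21, 8)
obs 6: x=3 → posterior Gamma(24, 9)
obs 7: x=4 → posterior Gamma(28, 10)
obs 8: x=0 → posterior Gamma(28, 11)
obs 9: x=4 → posterior Gamma(32, 12)
obs 10: x=1 → posterior Gamma(33, 13)
obs 11: x=4 → posterior Gamma(37, 14)
obs 12: x=5 → posterior Gamma(42, 15)
obs 13: x=3 → posterior Gamma(45, 16)

alpha=45, beta=16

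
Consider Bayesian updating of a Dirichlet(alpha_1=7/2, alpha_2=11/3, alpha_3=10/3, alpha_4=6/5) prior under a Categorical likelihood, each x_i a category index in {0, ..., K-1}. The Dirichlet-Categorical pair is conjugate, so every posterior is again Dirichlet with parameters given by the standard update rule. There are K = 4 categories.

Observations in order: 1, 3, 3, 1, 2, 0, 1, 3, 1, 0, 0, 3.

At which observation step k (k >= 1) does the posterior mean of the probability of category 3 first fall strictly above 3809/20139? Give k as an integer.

obs 1: x=1 → posterior Dirichlet(7/2, 14/3, 10/3, 6/5)
obs 2: x=3 → posterior Dirichlet(7/2, 14/3, 10/3, 11/5)
obs 3: x=3 → posterior Dirichlet(7/2, 14/3, 10/3, 16/5)
obs 4: x=1 → posterior Dirichlet(7/2, 17/3, 10/3, 16/5)
obs 5: x=2 → posterior Dirichlet(7/2, 17/3, 13/3, 16/5)
obs 6: x=0 → posterior Dirichlet(9/2, 17/3, 13/3, 16/5)
obs 7: x=1 → posterior Dirichlet(9/2, 20/3, 13/3, 16/5)
obs 8: x=3 → posterior Dirichlet(9/2, 20/3, 13/3, 21/5)
obs 9: x=1 → posterior Dirichlet(9/2, 23/3, 13/3, 21/5)
obs 10: x=0 → posterior Dirichlet(11/2, 23/3, 13/3, 21/5)
obs 11: x=0 → posterior Dirichlet(13/2, 23/3, 13/3, 21/5)
obs 12: x=3 → posterior Dirichlet(13/2, 23/3, 13/3, 26/5)

k = 3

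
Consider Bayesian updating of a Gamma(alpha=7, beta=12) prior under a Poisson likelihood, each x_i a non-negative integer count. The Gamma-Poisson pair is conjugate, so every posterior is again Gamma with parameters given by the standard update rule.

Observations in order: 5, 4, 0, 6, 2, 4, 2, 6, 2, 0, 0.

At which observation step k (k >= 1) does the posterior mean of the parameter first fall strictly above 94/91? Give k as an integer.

obs 1: x=5 → posterior Gamma(12, 13)
obs 2: x=4 → posterior Gamma(16, 14)
obs 3: x=0 → posterior Gamma(16, 15)
obs 4: x=6 → posterior Gamma(22, 16)
obs 5: x=2 → posterior Gamma(24, 17)
obs 6: x=4 → posterior Gamma(28, 18)
obs 7: x=2 → posterior Gamma(30, 19)
obs 8: x=6 → posterior Gamma(36, 20)
obs 9: x=2 → posterior Gamma(38, 21)
obs 10: x=0 → posterior Gamma(38, 22)
obs 11: x=0 → posterior Gamma(38, 23)

k = 2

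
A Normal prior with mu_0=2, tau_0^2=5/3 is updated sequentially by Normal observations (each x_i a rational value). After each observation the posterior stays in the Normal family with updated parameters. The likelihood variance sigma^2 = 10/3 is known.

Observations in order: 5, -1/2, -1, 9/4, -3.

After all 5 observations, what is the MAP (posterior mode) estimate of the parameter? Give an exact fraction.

27/28

obs 1: x=5 → posterior Normal(3, 10/9)
obs 2: x=-1/2 → posterior Normal(17/8, 5/6)
obs 3: x=-1 → posterior Normal(3/2, 2/3)
obs 4: x=9/4 → posterior Normal(13/8, 5/9)
obs 5: x=-3 → posterior Normal(27/28, 10/21)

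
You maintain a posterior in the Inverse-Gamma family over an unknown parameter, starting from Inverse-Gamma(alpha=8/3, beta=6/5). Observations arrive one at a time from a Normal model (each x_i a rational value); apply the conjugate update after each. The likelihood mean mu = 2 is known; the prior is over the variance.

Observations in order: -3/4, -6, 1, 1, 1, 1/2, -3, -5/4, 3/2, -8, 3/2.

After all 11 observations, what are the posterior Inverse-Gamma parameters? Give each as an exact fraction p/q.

obs 1: x=-3/4 → posterior Inverse-Gamma(19/6, 797/160)
obs 2: x=-6 → posterior Inverse-Gamma(11/3, 5917/160)
obs 3: x=1 → posterior Inverse-Gamma(25/6, 5997/160)
obs 4: x=1 → posterior Inverse-Gamma(14/3, 6077/160)
obs 5: x=1 → posterior Inverse-Gamma(31/6, 6157/160)
obs 6: x=1/2 → posterior Inverse-Gamma(17/3, 6337/160)
obs 7: x=-3 → posterior Inverse-Gamma(37/6, 8337/160)
obs 8: x=-5/4 → posterior Inverse-Gamma(20/3, 4591/80)
obs 9: x=3/2 → posterior Inverse-Gamma(43/6, 4601/80)
obs 10: x=-8 → posterior Inverse-Gamma(23/3, 8601/80)
obs 11: x=3/2 → posterior Inverse-Gamma(49/6, 8611/80)

alpha=49/6, beta=8611/80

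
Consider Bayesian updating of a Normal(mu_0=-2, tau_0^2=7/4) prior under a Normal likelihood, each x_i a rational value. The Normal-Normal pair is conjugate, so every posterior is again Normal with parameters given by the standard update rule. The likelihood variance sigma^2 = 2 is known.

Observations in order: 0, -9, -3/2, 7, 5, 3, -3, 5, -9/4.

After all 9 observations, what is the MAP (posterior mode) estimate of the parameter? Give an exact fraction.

obs 1: x=0 → posterior Normal(-16/15, 14/15)
obs 2: x=-9 → posterior Normal(-79/22, 7/11)
obs 3: x=-3/2 → posterior Normal(-179/58, 14/29)
obs 4: x=7 → posterior Normal(-9/8, 7/18)
obs 5: x=5 → posterior Normal(-11/86, 14/43)
obs 6: x=3 → posterior Normal(31/100, 7/25)
obs 7: x=-3 → posterior Normal(-11/114, 14/57)
obs 8: x=5 → posterior Normal(59/128, 7/32)
obs 9: x=-9/4 → posterior Normal(55/284, 14/71)

55/284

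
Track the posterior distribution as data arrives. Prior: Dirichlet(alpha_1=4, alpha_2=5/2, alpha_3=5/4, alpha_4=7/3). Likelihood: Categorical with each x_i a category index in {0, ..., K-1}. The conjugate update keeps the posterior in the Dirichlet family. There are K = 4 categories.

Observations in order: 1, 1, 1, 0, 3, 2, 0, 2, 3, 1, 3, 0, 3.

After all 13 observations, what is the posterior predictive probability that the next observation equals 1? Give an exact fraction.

78/277

obs 1: x=1 → posterior Dirichlet(4, 7/2, 5/4, 7/3)
obs 2: x=1 → posterior Dirichlet(4, 9/2, 5/4, 7/3)
obs 3: x=1 → posterior Dirichlet(4, 11/2, 5/4, 7/3)
obs 4: x=0 → posterior Dirichlet(5, 11/2, 5/4, 7/3)
obs 5: x=3 → posterior Dirichlet(5, 11/2, 5/4, 10/3)
obs 6: x=2 → posterior Dirichlet(5, 11/2, 9/4, 10/3)
obs 7: x=0 → posterior Dirichlet(6, 11/2, 9/4, 10/3)
obs 8: x=2 → posterior Dirichlet(6, 11/2, 13/4, 10/3)
obs 9: x=3 → posterior Dirichlet(6, 11/2, 13/4, 13/3)
obs 10: x=1 → posterior Dirichlet(6, 13/2, 13/4, 13/3)
obs 11: x=3 → posterior Dirichlet(6, 13/2, 13/4, 16/3)
obs 12: x=0 → posterior Dirichlet(7, 13/2, 13/4, 16/3)
obs 13: x=3 → posterior Dirichlet(7, 13/2, 13/4, 19/3)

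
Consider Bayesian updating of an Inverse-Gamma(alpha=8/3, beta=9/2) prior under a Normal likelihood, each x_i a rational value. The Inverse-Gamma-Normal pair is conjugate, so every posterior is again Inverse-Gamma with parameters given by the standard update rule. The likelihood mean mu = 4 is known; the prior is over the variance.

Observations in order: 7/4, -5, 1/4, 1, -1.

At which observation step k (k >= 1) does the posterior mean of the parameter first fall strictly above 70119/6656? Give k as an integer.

obs 1: x=7/4 → posterior Inverse-Gamma(19/6, 225/32)
obs 2: x=-5 → posterior Inverse-Gamma(11/3, 1521/32)
obs 3: x=1/4 → posterior Inverse-Gamma(25/6, 873/16)
obs 4: x=1 → posterior Inverse-Gamma(14/3, 945/16)
obs 5: x=-1 → posterior Inverse-Gamma(31/6, 1145/16)

k = 2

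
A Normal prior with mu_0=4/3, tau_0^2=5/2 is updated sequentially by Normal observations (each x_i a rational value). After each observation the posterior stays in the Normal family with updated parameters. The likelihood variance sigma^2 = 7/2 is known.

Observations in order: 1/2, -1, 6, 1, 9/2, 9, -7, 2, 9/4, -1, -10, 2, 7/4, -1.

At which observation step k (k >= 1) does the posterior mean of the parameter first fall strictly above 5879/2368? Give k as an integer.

k = 6

obs 1: x=1/2 → posterior Normal(71/72, 35/24)
obs 2: x=-1 → posterior Normal(41/102, 35/34)
obs 3: x=6 → posterior Normal(221/132, 35/44)
obs 4: x=1 → posterior Normal(251/162, 35/54)
obs 5: x=9/2 → posterior Normal(193/96, 35/64)
obs 6: x=9 → posterior Normal(328/111, 35/74)
obs 7: x=-7 → posterior Normal(223/126, 5/12)
obs 8: x=2 → posterior Normal(253/141, 35/94)
obs 9: x=9/4 → posterior Normal(1147/624, 35/104)
obs 10: x=-1 → posterior Normal(1087/684, 35/114)
obs 11: x=-10 → posterior Normal(487/744, 35/124)
obs 12: x=2 → posterior Normal(607/804, 35/134)
obs 13: x=7/4 → posterior Normal(89/108, 35/144)
obs 14: x=-1 → posterior Normal(163/231, 5/22)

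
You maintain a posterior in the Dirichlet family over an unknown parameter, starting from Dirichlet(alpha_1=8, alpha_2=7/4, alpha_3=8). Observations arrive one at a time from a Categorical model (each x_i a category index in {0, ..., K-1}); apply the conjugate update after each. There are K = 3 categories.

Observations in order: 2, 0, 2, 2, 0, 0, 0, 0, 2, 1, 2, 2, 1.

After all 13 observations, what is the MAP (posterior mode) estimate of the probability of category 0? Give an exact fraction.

obs 1: x=2 → posterior Dirichlet(8, 7/4, 9)
obs 2: x=0 → posterior Dirichlet(9, 7/4, 9)
obs 3: x=2 → posterior Dirichlet(9, 7/4, 10)
obs 4: x=2 → posterior Dirichlet(9, 7/4, 11)
obs 5: x=0 → posterior Dirichlet(10, 7/4, 11)
obs 6: x=0 → posterior Dirichlet(11, 7/4, 11)
obs 7: x=0 → posterior Dirichlet(12, 7/4, 11)
obs 8: x=0 → posterior Dirichlet(13, 7/4, 11)
obs 9: x=2 → posterior Dirichlet(13, 7/4, 12)
obs 10: x=1 → posterior Dirichlet(13, 11/4, 12)
obs 11: x=2 → posterior Dirichlet(13, 11/4, 13)
obs 12: x=2 → posterior Dirichlet(13, 11/4, 14)
obs 13: x=1 → posterior Dirichlet(13, 15/4, 14)

16/37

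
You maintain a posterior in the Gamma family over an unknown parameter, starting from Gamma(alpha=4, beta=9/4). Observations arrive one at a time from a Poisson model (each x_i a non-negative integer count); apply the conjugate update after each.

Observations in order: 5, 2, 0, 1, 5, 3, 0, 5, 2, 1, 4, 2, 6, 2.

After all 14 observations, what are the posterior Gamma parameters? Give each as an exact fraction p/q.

alpha=42, beta=65/4

obs 1: x=5 → posterior Gamma(9, 13/4)
obs 2: x=2 → posterior Gamma(11, 17/4)
obs 3: x=0 → posterior Gamma(11, 21/4)
obs 4: x=1 → posterior Gamma(12, 25/4)
obs 5: x=5 → posterior Gamma(17, 29/4)
obs 6: x=3 → posterior Gamma(20, 33/4)
obs 7: x=0 → posterior Gamma(20, 37/4)
obs 8: x=5 → posterior Gamma(25, 41/4)
obs 9: x=2 → posterior Gamma(27, 45/4)
obs 10: x=1 → posterior Gamma(28, 49/4)
obs 11: x=4 → posterior Gamma(32, 53/4)
obs 12: x=2 → posterior Gamma(34, 57/4)
obs 13: x=6 → posterior Gamma(40, 61/4)
obs 14: x=2 → posterior Gamma(42, 65/4)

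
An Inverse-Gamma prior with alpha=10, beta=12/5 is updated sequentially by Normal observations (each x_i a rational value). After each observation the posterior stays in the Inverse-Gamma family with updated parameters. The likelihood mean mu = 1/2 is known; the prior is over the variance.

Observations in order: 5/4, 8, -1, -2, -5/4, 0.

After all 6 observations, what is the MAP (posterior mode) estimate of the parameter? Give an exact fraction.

2937/1120

obs 1: x=5/4 → posterior Inverse-Gamma(21/2, 429/160)
obs 2: x=8 → posterior Inverse-Gamma(11, 4929/160)
obs 3: x=-1 → posterior Inverse-Gamma(23/2, 5109/160)
obs 4: x=-2 → posterior Inverse-Gamma(12, 5609/160)
obs 5: x=-5/4 → posterior Inverse-Gamma(25/2, 2927/80)
obs 6: x=0 → posterior Inverse-Gamma(13, 2937/80)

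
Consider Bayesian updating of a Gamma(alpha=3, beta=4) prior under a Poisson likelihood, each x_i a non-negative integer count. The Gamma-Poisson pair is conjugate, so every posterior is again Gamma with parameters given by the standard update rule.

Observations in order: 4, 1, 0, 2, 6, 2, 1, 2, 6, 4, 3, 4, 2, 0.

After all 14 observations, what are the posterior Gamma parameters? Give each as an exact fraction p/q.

alpha=40, beta=18

obs 1: x=4 → posterior Gamma(7, 5)
obs 2: x=1 → posterior Gamma(8, 6)
obs 3: x=0 → posterior Gamma(8, 7)
obs 4: x=2 → posterior Gamma(10, 8)
obs 5: x=6 → posterior Gamma(16, 9)
obs 6: x=2 → posterior Gamma(18, 10)
obs 7: x=1 → posterior Gamma(19, 11)
obs 8: x=2 → posterior Gamma(21, 12)
obs 9: x=6 → posterior Gamma(27, 13)
obs 10: x=4 → posterior Gamma(31, 14)
obs 11: x=3 → posterior Gamma(34, 15)
obs 12: x=4 → posterior Gamma(38, 16)
obs 13: x=2 → posterior Gamma(40, 17)
obs 14: x=0 → posterior Gamma(40, 18)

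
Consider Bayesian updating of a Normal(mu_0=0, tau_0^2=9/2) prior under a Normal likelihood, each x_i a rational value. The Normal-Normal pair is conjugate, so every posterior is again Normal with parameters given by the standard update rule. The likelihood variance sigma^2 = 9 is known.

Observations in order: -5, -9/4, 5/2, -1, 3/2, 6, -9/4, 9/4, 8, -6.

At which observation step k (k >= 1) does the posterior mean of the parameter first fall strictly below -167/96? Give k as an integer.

obs 1: x=-5 → posterior Normal(-5/3, 3)
obs 2: x=-9/4 → posterior Normal(-29/16, 9/4)
obs 3: x=5/2 → posterior Normal(-19/20, 9/5)
obs 4: x=-1 → posterior Normal(-23/24, 3/2)
obs 5: x=3/2 → posterior Normal(-17/28, 9/7)
obs 6: x=6 → posterior Normal(7/32, 9/8)
obs 7: x=-9/4 → posterior Normal(-1/18, 1)
obs 8: x=9/4 → posterior Normal(7/40, 9/10)
obs 9: x=8 → posterior Normal(39/44, 9/11)
obs 10: x=-6 → posterior Normal(5/16, 3/4)

k = 2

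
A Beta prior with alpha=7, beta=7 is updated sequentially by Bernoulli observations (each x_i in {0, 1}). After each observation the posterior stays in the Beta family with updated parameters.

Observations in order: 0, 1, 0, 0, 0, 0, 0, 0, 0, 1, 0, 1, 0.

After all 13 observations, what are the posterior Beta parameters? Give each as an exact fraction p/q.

alpha=10, beta=17

obs 1: x=0 → posterior Beta(7, 8)
obs 2: x=1 → posterior Beta(8, 8)
obs 3: x=0 → posterior Beta(8, 9)
obs 4: x=0 → posterior Beta(8, 10)
obs 5: x=0 → posterior Beta(8, 11)
obs 6: x=0 → posterior Beta(8, 12)
obs 7: x=0 → posterior Beta(8, 13)
obs 8: x=0 → posterior Beta(8, 14)
obs 9: x=0 → posterior Beta(8, 15)
obs 10: x=1 → posterior Beta(9, 15)
obs 11: x=0 → posterior Beta(9, 16)
obs 12: x=1 → posterior Beta(10, 16)
obs 13: x=0 → posterior Beta(10, 17)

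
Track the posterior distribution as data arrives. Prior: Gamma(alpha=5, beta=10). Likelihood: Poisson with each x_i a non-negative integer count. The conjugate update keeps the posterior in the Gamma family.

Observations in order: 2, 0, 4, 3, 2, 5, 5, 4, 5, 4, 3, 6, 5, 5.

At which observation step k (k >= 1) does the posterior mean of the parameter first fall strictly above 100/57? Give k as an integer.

k = 9

obs 1: x=2 → posterior Gamma(7, 11)
obs 2: x=0 → posterior Gamma(7, 12)
obs 3: x=4 → posterior Gamma(11, 13)
obs 4: x=3 → posterior Gamma(14, 14)
obs 5: x=2 → posterior Gamma(16, 15)
obs 6: x=5 → posterior Gamma(21, 16)
obs 7: x=5 → posterior Gamma(26, 17)
obs 8: x=4 → posterior Gamma(30, 18)
obs 9: x=5 → posterior Gamma(35, 19)
obs 10: x=4 → posterior Gamma(39, 20)
obs 11: x=3 → posterior Gamma(42, 21)
obs 12: x=6 → posterior Gamma(48, 22)
obs 13: x=5 → posterior Gamma(53, 23)
obs 14: x=5 → posterior Gamma(58, 24)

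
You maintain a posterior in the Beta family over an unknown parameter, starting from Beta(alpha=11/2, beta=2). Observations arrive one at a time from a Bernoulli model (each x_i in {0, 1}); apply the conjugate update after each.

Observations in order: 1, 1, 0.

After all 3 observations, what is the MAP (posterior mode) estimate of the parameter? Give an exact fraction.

obs 1: x=1 → posterior Beta(13/2, 2)
obs 2: x=1 → posterior Beta(15/2, 2)
obs 3: x=0 → posterior Beta(15/2, 3)

13/17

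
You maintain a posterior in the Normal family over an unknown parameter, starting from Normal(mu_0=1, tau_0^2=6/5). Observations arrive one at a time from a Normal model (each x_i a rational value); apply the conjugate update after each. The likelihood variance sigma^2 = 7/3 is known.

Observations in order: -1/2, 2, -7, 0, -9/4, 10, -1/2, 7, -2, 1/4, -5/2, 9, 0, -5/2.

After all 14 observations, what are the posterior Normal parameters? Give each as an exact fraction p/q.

mu_0=233/287, tau_0^2=6/41

obs 1: x=-1/2 → posterior Normal(26/53, 42/53)
obs 2: x=2 → posterior Normal(62/71, 42/71)
obs 3: x=-7 → posterior Normal(-64/89, 42/89)
obs 4: x=0 → posterior Normal(-64/107, 42/107)
obs 5: x=-9/4 → posterior Normal(-209/250, 42/125)
obs 6: x=10 → posterior Normal(151/286, 42/143)
obs 7: x=-1/2 → posterior Normal(19/46, 6/23)
obs 8: x=7 → posterior Normal(385/358, 42/179)
obs 9: x=-2 → posterior Normal(313/394, 42/197)
obs 10: x=1/4 → posterior Normal(161/215, 42/215)
obs 11: x=-5/2 → posterior Normal(116/233, 42/233)
obs 12: x=9 → posterior Normal(278/251, 42/251)
obs 13: x=0 → posterior Normal(278/269, 42/269)
obs 14: x=-5/2 → posterior Normal(233/287, 6/41)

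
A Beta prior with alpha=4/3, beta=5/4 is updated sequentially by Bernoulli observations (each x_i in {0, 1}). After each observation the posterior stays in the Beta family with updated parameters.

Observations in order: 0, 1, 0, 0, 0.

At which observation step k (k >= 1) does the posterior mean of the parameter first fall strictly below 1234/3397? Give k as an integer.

obs 1: x=0 → posterior Beta(4/3, 9/4)
obs 2: x=1 → posterior Beta(7/3, 9/4)
obs 3: x=0 → posterior Beta(7/3, 13/4)
obs 4: x=0 → posterior Beta(7/3, 17/4)
obs 5: x=0 → posterior Beta(7/3, 21/4)

k = 4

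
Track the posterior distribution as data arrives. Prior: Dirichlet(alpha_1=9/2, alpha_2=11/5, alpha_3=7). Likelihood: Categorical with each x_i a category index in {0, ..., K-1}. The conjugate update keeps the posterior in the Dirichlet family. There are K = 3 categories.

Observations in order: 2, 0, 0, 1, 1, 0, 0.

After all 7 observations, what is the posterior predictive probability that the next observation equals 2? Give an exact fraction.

obs 1: x=2 → posterior Dirichlet(9/2, 11/5, 8)
obs 2: x=0 → posterior Dirichlet(11/2, 11/5, 8)
obs 3: x=0 → posterior Dirichlet(13/2, 11/5, 8)
obs 4: x=1 → posterior Dirichlet(13/2, 16/5, 8)
obs 5: x=1 → posterior Dirichlet(13/2, 21/5, 8)
obs 6: x=0 → posterior Dirichlet(15/2, 21/5, 8)
obs 7: x=0 → posterior Dirichlet(17/2, 21/5, 8)

80/207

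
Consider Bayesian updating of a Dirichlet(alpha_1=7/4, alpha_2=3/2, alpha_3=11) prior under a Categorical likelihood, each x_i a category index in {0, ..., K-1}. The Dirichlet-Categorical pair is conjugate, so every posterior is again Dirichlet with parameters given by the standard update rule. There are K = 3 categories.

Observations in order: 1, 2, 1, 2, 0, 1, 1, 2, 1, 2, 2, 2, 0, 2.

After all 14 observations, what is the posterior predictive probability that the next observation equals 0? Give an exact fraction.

obs 1: x=1 → posterior Dirichlet(7/4, 5/2, 11)
obs 2: x=2 → posterior Dirichlet(7/4, 5/2, 12)
obs 3: x=1 → posterior Dirichlet(7/4, 7/2, 12)
obs 4: x=2 → posterior Dirichlet(7/4, 7/2, 13)
obs 5: x=0 → posterior Dirichlet(11/4, 7/2, 13)
obs 6: x=1 → posterior Dirichlet(11/4, 9/2, 13)
obs 7: x=1 → posterior Dirichlet(11/4, 11/2, 13)
obs 8: x=2 → posterior Dirichlet(11/4, 11/2, 14)
obs 9: x=1 → posterior Dirichlet(11/4, 13/2, 14)
obs 10: x=2 → posterior Dirichlet(11/4, 13/2, 15)
obs 11: x=2 → posterior Dirichlet(11/4, 13/2, 16)
obs 12: x=2 → posterior Dirichlet(11/4, 13/2, 17)
obs 13: x=0 → posterior Dirichlet(15/4, 13/2, 17)
obs 14: x=2 → posterior Dirichlet(15/4, 13/2, 18)

15/113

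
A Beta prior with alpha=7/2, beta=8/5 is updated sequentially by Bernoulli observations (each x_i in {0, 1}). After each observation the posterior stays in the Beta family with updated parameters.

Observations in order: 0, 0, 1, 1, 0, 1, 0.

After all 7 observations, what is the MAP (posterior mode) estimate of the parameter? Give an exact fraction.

55/101

obs 1: x=0 → posterior Beta(7/2, 13/5)
obs 2: x=0 → posterior Beta(7/2, 18/5)
obs 3: x=1 → posterior Beta(9/2, 18/5)
obs 4: x=1 → posterior Beta(11/2, 18/5)
obs 5: x=0 → posterior Beta(11/2, 23/5)
obs 6: x=1 → posterior Beta(13/2, 23/5)
obs 7: x=0 → posterior Beta(13/2, 28/5)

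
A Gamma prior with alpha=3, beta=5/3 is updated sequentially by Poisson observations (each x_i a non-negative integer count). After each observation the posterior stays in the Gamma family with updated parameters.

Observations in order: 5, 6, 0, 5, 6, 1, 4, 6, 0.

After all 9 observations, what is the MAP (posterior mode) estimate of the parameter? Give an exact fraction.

105/32

obs 1: x=5 → posterior Gamma(8, 8/3)
obs 2: x=6 → posterior Gamma(14, 11/3)
obs 3: x=0 → posterior Gamma(14, 14/3)
obs 4: x=5 → posterior Gamma(19, 17/3)
obs 5: x=6 → posterior Gamma(25, 20/3)
obs 6: x=1 → posterior Gamma(26, 23/3)
obs 7: x=4 → posterior Gamma(30, 26/3)
obs 8: x=6 → posterior Gamma(36, 29/3)
obs 9: x=0 → posterior Gamma(36, 32/3)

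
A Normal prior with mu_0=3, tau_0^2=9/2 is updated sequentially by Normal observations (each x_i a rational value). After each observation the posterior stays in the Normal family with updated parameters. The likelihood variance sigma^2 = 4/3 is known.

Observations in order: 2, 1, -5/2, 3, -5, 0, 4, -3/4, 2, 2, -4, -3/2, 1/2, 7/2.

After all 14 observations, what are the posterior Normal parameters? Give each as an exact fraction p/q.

mu_0=555/1544, tau_0^2=18/193

obs 1: x=2 → posterior Normal(78/35, 36/35)
obs 2: x=1 → posterior Normal(105/62, 18/31)
obs 3: x=-5/2 → posterior Normal(75/178, 36/89)
obs 4: x=3 → posterior Normal(237/232, 9/29)
obs 5: x=-5 → posterior Normal(-3/26, 36/143)
obs 6: x=0 → posterior Normal(-33/340, 18/85)
obs 7: x=4 → posterior Normal(183/394, 36/197)
obs 8: x=-3/4 → posterior Normal(285/896, 9/56)
obs 9: x=2 → posterior Normal(501/1004, 36/251)
obs 10: x=2 → posterior Normal(717/1112, 18/139)
obs 11: x=-4 → posterior Normal(57/244, 36/305)
obs 12: x=-3/2 → posterior Normal(123/1328, 9/83)
obs 13: x=1/2 → posterior Normal(177/1436, 36/359)
obs 14: x=7/2 → posterior Normal(555/1544, 18/193)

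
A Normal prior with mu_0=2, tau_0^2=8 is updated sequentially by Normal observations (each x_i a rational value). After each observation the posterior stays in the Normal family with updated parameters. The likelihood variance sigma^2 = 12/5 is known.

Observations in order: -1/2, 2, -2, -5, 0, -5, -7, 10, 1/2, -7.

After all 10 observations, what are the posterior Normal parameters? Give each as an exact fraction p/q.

mu_0=-134/103, tau_0^2=24/103

obs 1: x=-1/2 → posterior Normal(1/13, 24/13)
obs 2: x=2 → posterior Normal(21/23, 24/23)
obs 3: x=-2 → posterior Normal(1/33, 8/11)
obs 4: x=-5 → posterior Normal(-49/43, 24/43)
obs 5: x=0 → posterior Normal(-49/53, 24/53)
obs 6: x=-5 → posterior Normal(-11/7, 8/21)
obs 7: x=-7 → posterior Normal(-169/73, 24/73)
obs 8: x=10 → posterior Normal(-69/83, 24/83)
obs 9: x=1/2 → posterior Normal(-64/93, 8/31)
obs 10: x=-7 → posterior Normal(-134/103, 24/103)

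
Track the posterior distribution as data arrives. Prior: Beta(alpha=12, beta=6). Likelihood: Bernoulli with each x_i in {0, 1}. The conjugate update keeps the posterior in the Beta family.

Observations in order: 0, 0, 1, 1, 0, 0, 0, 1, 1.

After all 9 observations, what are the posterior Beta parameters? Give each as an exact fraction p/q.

alpha=16, beta=11

obs 1: x=0 → posterior Beta(12, 7)
obs 2: x=0 → posterior Beta(12, 8)
obs 3: x=1 → posterior Beta(13, 8)
obs 4: x=1 → posterior Beta(14, 8)
obs 5: x=0 → posterior Beta(14, 9)
obs 6: x=0 → posterior Beta(14, 10)
obs 7: x=0 → posterior Beta(14, 11)
obs 8: x=1 → posterior Beta(15, 11)
obs 9: x=1 → posterior Beta(16, 11)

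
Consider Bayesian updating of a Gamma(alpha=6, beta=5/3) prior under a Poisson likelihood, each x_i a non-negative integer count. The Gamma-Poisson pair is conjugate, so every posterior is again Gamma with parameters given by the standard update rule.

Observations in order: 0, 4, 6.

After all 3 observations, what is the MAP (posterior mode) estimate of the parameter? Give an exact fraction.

45/14

obs 1: x=0 → posterior Gamma(6, 8/3)
obs 2: x=4 → posterior Gamma(10, 11/3)
obs 3: x=6 → posterior Gamma(16, 14/3)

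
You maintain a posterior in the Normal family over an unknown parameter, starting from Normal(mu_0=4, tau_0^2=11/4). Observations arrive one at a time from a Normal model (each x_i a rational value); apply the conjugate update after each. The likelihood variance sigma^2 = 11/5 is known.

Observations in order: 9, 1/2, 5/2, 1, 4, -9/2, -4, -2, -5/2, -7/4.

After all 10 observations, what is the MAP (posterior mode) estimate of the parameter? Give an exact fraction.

109/216

obs 1: x=9 → posterior Normal(61/9, 11/9)
obs 2: x=1/2 → posterior Normal(127/28, 11/14)
obs 3: x=5/2 → posterior Normal(4, 11/19)
obs 4: x=1 → posterior Normal(27/8, 11/24)
obs 5: x=4 → posterior Normal(101/29, 11/29)
obs 6: x=-9/2 → posterior Normal(157/68, 11/34)
obs 7: x=-4 → posterior Normal(3/2, 11/39)
obs 8: x=-2 → posterior Normal(97/88, 1/4)
obs 9: x=-5/2 → posterior Normal(36/49, 11/49)
obs 10: x=-7/4 → posterior Normal(109/216, 11/54)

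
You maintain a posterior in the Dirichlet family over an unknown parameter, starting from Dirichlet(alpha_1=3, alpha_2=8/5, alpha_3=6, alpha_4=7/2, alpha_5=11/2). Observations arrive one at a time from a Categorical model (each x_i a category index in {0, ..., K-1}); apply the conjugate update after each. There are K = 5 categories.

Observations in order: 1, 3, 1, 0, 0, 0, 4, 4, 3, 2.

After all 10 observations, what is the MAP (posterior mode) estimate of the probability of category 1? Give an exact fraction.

obs 1: x=1 → posterior Dirichlet(3, 13/5, 6, 7/2, 11/2)
obs 2: x=3 → posterior Dirichlet(3, 13/5, 6, 9/2, 11/2)
obs 3: x=1 → posterior Dirichlet(3, 18/5, 6, 9/2, 11/2)
obs 4: x=0 → posterior Dirichlet(4, 18/5, 6, 9/2, 11/2)
obs 5: x=0 → posterior Dirichlet(5, 18/5, 6, 9/2, 11/2)
obs 6: x=0 → posterior Dirichlet(6, 18/5, 6, 9/2, 11/2)
obs 7: x=4 → posterior Dirichlet(6, 18/5, 6, 9/2, 13/2)
obs 8: x=4 → posterior Dirichlet(6, 18/5, 6, 9/2, 15/2)
obs 9: x=3 → posterior Dirichlet(6, 18/5, 6, 11/2, 15/2)
obs 10: x=2 → posterior Dirichlet(6, 18/5, 7, 11/2, 15/2)

13/123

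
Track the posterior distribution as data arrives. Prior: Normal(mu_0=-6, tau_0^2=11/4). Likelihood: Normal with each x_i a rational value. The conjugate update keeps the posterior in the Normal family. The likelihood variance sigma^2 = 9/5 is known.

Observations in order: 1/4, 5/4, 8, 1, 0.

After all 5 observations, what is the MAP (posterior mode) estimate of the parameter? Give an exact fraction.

obs 1: x=1/4 → posterior Normal(-809/364, 99/91)
obs 2: x=5/4 → posterior Normal(-267/292, 99/146)
obs 3: x=8 → posterior Normal(613/402, 33/67)
obs 4: x=1 → posterior Normal(723/512, 99/256)
obs 5: x=0 → posterior Normal(723/622, 99/311)

723/622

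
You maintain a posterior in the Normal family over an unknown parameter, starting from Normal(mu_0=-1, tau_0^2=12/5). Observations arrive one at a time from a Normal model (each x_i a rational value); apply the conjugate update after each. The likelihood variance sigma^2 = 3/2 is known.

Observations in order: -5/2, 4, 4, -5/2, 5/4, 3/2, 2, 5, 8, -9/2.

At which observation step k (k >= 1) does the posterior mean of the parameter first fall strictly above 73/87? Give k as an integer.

k = 3

obs 1: x=-5/2 → posterior Normal(-25/13, 12/13)
obs 2: x=4 → posterior Normal(1/3, 4/7)
obs 3: x=4 → posterior Normal(39/29, 12/29)
obs 4: x=-5/2 → posterior Normal(19/37, 12/37)
obs 5: x=5/4 → posterior Normal(29/45, 4/15)
obs 6: x=3/2 → posterior Normal(41/53, 12/53)
obs 7: x=2 → posterior Normal(57/61, 12/61)
obs 8: x=5 → posterior Normal(97/69, 4/23)
obs 9: x=8 → posterior Normal(23/11, 12/77)
obs 10: x=-9/2 → posterior Normal(25/17, 12/85)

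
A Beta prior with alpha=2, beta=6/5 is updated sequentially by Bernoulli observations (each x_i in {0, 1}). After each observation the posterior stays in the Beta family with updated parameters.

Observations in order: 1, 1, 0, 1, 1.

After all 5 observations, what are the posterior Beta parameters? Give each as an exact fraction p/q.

alpha=6, beta=11/5

obs 1: x=1 → posterior Beta(3, 6/5)
obs 2: x=1 → posterior Beta(4, 6/5)
obs 3: x=0 → posterior Beta(4, 11/5)
obs 4: x=1 → posterior Beta(5, 11/5)
obs 5: x=1 → posterior Beta(6, 11/5)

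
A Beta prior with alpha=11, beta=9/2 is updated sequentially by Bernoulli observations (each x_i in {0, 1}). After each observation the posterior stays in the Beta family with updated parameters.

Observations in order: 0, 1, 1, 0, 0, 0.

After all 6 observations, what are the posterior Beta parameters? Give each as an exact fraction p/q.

obs 1: x=0 → posterior Beta(11, 11/2)
obs 2: x=1 → posterior Beta(12, 11/2)
obs 3: x=1 → posterior Beta(13, 11/2)
obs 4: x=0 → posterior Beta(13, 13/2)
obs 5: x=0 → posterior Beta(13, 15/2)
obs 6: x=0 → posterior Beta(13, 17/2)

alpha=13, beta=17/2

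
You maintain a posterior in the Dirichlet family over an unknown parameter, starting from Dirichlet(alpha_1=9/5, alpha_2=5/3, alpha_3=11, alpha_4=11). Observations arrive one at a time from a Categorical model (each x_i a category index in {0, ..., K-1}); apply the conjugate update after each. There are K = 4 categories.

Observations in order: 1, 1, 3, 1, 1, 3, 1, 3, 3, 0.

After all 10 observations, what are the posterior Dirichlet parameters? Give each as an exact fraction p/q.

obs 1: x=1 → posterior Dirichlet(9/5, 8/3, 11, 11)
obs 2: x=1 → posterior Dirichlet(9/5, 11/3, 11, 11)
obs 3: x=3 → posterior Dirichlet(9/5, 11/3, 11, 12)
obs 4: x=1 → posterior Dirichlet(9/5, 14/3, 11, 12)
obs 5: x=1 → posterior Dirichlet(9/5, 17/3, 11, 12)
obs 6: x=3 → posterior Dirichlet(9/5, 17/3, 11, 13)
obs 7: x=1 → posterior Dirichlet(9/5, 20/3, 11, 13)
obs 8: x=3 → posterior Dirichlet(9/5, 20/3, 11, 14)
obs 9: x=3 → posterior Dirichlet(9/5, 20/3, 11, 15)
obs 10: x=0 → posterior Dirichlet(14/5, 20/3, 11, 15)

alpha_1=14/5, alpha_2=20/3, alpha_3=11, alpha_4=15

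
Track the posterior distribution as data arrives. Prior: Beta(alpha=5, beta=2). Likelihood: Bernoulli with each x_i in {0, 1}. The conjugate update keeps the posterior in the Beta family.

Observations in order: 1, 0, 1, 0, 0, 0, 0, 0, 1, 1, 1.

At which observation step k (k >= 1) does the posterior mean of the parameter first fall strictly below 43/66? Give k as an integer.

obs 1: x=1 → posterior Beta(6, 2)
obs 2: x=0 → posterior Beta(6, 3)
obs 3: x=1 → posterior Beta(7, 3)
obs 4: x=0 → posterior Beta(7, 4)
obs 5: x=0 → posterior Beta(7, 5)
obs 6: x=0 → posterior Beta(7, 6)
obs 7: x=0 → posterior Beta(7, 7)
obs 8: x=0 → posterior Beta(7, 8)
obs 9: x=1 → posterior Beta(8, 8)
obs 10: x=1 → posterior Beta(9, 8)
obs 11: x=1 → posterior Beta(10, 8)

k = 4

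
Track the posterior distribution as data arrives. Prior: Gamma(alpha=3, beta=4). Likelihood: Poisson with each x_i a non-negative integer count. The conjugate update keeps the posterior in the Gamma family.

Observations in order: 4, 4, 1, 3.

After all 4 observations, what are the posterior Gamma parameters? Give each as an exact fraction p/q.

obs 1: x=4 → posterior Gamma(7, 5)
obs 2: x=4 → posterior Gamma(11, 6)
obs 3: x=1 → posterior Gamma(12, 7)
obs 4: x=3 → posterior Gamma(15, 8)

alpha=15, beta=8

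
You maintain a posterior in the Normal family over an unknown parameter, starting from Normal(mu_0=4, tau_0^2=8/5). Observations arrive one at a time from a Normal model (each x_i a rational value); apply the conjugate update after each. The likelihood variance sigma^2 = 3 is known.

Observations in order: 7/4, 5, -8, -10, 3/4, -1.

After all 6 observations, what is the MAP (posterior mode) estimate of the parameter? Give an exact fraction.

-32/63

obs 1: x=7/4 → posterior Normal(74/23, 24/23)
obs 2: x=5 → posterior Normal(114/31, 24/31)
obs 3: x=-8 → posterior Normal(50/39, 8/13)
obs 4: x=-10 → posterior Normal(-30/47, 24/47)
obs 5: x=3/4 → posterior Normal(-24/55, 24/55)
obs 6: x=-1 → posterior Normal(-32/63, 8/21)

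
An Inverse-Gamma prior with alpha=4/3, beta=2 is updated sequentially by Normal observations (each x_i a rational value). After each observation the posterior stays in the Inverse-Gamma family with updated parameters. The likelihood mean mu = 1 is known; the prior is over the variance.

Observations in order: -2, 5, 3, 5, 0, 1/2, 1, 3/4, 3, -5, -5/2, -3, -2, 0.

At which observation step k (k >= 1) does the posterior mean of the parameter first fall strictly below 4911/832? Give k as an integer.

obs 1: x=-2 → posterior Inverse-Gamma(11/6, 13/2)
obs 2: x=5 → posterior Inverse-Gamma(7/3, 29/2)
obs 3: x=3 → posterior Inverse-Gamma(17/6, 33/2)
obs 4: x=5 → posterior Inverse-Gamma(10/3, 49/2)
obs 5: x=0 → posterior Inverse-Gamma(23/6, 25)
obs 6: x=1/2 → posterior Inverse-Gamma(13/3, 201/8)
obs 7: x=1 → posterior Inverse-Gamma(29/6, 201/8)
obs 8: x=3/4 → posterior Inverse-Gamma(16/3, 805/32)
obs 9: x=3 → posterior Inverse-Gamma(35/6, 869/32)
obs 10: x=-5 → posterior Inverse-Gamma(19/3, 1445/32)
obs 11: x=-5/2 → posterior Inverse-Gamma(41/6, 1641/32)
obs 12: x=-3 → posterior Inverse-Gamma(22/3, 1897/32)
obs 13: x=-2 → posterior Inverse-Gamma(47/6, 2041/32)
obs 14: x=0 → posterior Inverse-Gamma(25/3, 2057/32)

k = 8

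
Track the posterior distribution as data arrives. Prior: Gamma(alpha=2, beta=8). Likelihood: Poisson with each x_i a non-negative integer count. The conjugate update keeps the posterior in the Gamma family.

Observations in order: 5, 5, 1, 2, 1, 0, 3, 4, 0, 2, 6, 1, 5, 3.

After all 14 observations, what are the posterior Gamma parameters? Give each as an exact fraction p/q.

obs 1: x=5 → posterior Gamma(7, 9)
obs 2: x=5 → posterior Gamma(12, 10)
obs 3: x=1 → posterior Gamma(13, 11)
obs 4: x=2 → posterior Gamma(15, 12)
obs 5: x=1 → posterior Gamma(16, 13)
obs 6: x=0 → posterior Gamma(16, 14)
obs 7: x=3 → posterior Gamma(19, 15)
obs 8: x=4 → posterior Gamma(23, 16)
obs 9: x=0 → posterior Gamma(23, 17)
obs 10: x=2 → posterior Gamma(25, 18)
obs 11: x=6 → posterior Gamma(31, 19)
obs 12: x=1 → posterior Gamma(32, 20)
obs 13: x=5 → posterior Gamma(37, 21)
obs 14: x=3 → posterior Gamma(40, 22)

alpha=40, beta=22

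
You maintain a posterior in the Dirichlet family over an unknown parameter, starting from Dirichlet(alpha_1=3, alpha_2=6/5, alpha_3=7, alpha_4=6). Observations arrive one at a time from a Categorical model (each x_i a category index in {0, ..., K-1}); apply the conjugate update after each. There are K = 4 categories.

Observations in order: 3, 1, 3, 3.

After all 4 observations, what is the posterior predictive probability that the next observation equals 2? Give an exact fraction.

obs 1: x=3 → posterior Dirichlet(3, 6/5, 7, 7)
obs 2: x=1 → posterior Dirichlet(3, 11/5, 7, 7)
obs 3: x=3 → posterior Dirichlet(3, 11/5, 7, 8)
obs 4: x=3 → posterior Dirichlet(3, 11/5, 7, 9)

35/106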